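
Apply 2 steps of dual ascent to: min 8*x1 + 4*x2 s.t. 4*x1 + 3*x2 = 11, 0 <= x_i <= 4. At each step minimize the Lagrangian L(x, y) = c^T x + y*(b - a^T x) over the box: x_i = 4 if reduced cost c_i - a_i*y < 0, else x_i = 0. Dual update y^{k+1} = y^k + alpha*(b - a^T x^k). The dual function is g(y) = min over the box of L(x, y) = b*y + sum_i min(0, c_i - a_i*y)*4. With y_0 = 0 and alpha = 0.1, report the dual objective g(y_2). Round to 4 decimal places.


Dual ascent for LP: min 8*x1 + 4*x2, 4*x1 + 3*x2 = 11, 0 <= x_i <= 4
Step 1: y^k = 0.0, reduced costs: (8.0, 4.0)
  x^k = (0.0, 0.0), subgradient = b - a^T x = 11.0
  y^{k+1} = 0.0 + 0.1*11.0 = 1.1
Step 2: y^k = 1.1, reduced costs: (3.6, 0.7)
  x^k = (0.0, 0.0), subgradient = b - a^T x = 11.0
  y^{k+1} = 1.1 + 0.1*11.0 = 2.2
Dual objective at y_2 = 2.2: reduced costs (-0.8, -2.6), box minimizer x = (4.0, 4.0)
g(y_2) = b*y + (c1 - a1*y)*x1 + (c2 - a2*y)*x2 = 11*2.2 + (-0.8)*4.0 + (-2.6)*4.0 = 24.2 - 3.2 - 10.4 = 10.6


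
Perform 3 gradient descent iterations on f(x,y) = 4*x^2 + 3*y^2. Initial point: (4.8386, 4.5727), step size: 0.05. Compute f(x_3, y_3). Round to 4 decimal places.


Gradient descent on f(x,y) = 4*x^2 + 3*y^2.
Starting point: (4.8386, 4.5727), alpha = 0.05
Step 1: grad_x = 2*4*4.8386 = 38.7088, grad_y = 2*3*4.5727 = 27.4362
  x_1 = 4.8386 - 0.05*38.7088 = 2.9032
  y_1 = 4.5727 - 0.05*27.4362 = 3.2009
Step 2: grad_x = 2*4*2.9032 = 23.2253, grad_y = 2*3*3.2009 = 19.2053
  x_2 = 2.9032 - 0.05*23.2253 = 1.7419
  y_2 = 3.2009 - 0.05*19.2053 = 2.2406
Step 3: grad_x = 2*4*1.7419 = 13.9352, grad_y = 2*3*2.2406 = 13.4437
  x_3 = 1.7419 - 0.05*13.9352 = 1.0451
  y_3 = 2.2406 - 0.05*13.4437 = 1.5684
f(1.0451, 1.5684) = 4*1.0451^2 + 3*1.5684^2 = 11.7492


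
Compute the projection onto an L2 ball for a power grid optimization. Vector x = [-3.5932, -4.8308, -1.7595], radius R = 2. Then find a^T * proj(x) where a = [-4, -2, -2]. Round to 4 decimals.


Step 1: Compute ||x|| (intermediates to 6 decimals).
||x|| = sqrt((-3.5932)^2 + (-4.8308)^2 + (-1.7595)^2) = 6.272444
Step 2: Project.
Since ||x|| > R, scale = R/||x|| = 2/6.272444 = 0.318855, proj(x) = scale * x
proj(x) = [-1.14571, -1.540325, -0.561025]
Step 3: Dot product.
a^T * proj(x) = -4*(-1.14571) - 2*(-1.540325) - 2*(-0.561025) = 8.7855


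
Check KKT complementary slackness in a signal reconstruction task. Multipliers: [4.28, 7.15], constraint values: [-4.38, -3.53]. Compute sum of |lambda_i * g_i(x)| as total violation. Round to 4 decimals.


KKT complementary slackness check:
lambda_1 * g_1 = 4.28 * -4.38 = -18.7464
lambda_2 * g_2 = 7.15 * -3.53 = -25.2395
Total violation = 18.7464 + 25.2395 = 43.9859


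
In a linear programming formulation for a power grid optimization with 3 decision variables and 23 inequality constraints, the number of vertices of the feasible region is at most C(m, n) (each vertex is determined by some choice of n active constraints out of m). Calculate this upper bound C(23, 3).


Each vertex corresponds to some choice of n active constraints out of m, so the number of vertices is at most C(m, n) = m! / (n!(m-n)!).
m = 23, n = 3
Numerator: 23 * 22 * 21
Denominator: 3! = 6
C(23, 3) = 1771


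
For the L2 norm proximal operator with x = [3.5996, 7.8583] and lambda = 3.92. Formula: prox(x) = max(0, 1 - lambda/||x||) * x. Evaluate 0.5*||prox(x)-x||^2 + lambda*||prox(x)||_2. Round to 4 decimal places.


Step 1: Compute ||x||.
||x|| = 8.6435
Step 2: Compute scaling factor.
scale = max(0, 1 - 3.92/8.6435) = 0.5465
Step 3: prox(x) = [1.9671, 4.2944]
||prox(x)|| = 4.7235
Step 4: Proximal objective.
0.5*||prox-x||^2 = 7.6832
lambda*||prox|| = 18.5161
Total = 26.1993


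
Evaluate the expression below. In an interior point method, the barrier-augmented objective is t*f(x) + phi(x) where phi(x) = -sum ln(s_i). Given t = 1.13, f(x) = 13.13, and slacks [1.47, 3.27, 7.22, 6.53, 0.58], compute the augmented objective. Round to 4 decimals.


Step 1: Compute log-barrier.
ln values: [0.3853, 1.1848, 1.9769, 1.8764, -0.5447]
phi = -(0.3853 + 1.1848 + 1.9769 + 1.8764 - 0.5447) = -4.8786
Step 2: Compute augmented objective.
t*f(x) = 1.13*13.13 = 14.8369
Total = 14.8369 - 4.8786 = 9.9583


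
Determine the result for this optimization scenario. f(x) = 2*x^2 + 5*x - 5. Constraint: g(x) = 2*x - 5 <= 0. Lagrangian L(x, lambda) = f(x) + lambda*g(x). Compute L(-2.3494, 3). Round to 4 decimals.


Step 1: Evaluate f(x).
f(-2.3494) = 2*(-2.3494)^2 + 5*(-2.3494) - 5 = -5.7076
Step 2: Evaluate g(x).
g(-2.3494) = 2*-2.3494 - 5 = -9.6988
Step 3: Compute Lagrangian.
L = -5.7076 + 3*-9.6988 = -34.804


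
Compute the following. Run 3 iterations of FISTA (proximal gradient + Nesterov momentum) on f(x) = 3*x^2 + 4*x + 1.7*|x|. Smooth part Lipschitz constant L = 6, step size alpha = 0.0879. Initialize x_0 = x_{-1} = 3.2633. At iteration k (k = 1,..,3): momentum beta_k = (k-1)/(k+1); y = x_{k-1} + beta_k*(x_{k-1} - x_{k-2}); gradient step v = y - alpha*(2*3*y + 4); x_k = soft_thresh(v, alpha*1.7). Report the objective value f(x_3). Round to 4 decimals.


FISTA on f(x) = 3*x^2 + 4*x + 1.7*|x|
L = 6, alpha = 0.0879
Iteration 1: beta = 0.0, y = 3.2633 + 0.0*(3.2633 - 3.2633) = 3.2633
  grad(y) = 23.5798, v = y - alpha*grad = 1.1906
  prox(v) = soft_thresh(1.1906, 0.1494) = 1.0412
Iteration 2: beta = 0.3333, y = 1.0412 + 0.3333*(1.0412 - 3.2633) = 0.3005
  grad(y) = 5.803, v = y - alpha*grad = -0.2096
  prox(v) = soft_thresh(-0.2096, 0.1494) = -0.0602
Iteration 3: beta = 0.5, y = -0.0602 + 0.5*(-0.0602 - 1.0412) = -0.6108
  grad(y) = 0.335, v = y - alpha*grad = -0.6403
  prox(v) = soft_thresh(-0.6403, 0.1494) = -0.4908
f(x_3) = 3*(-0.4908)^2 + 4*(-0.4908) + 1.7*|-0.4908| = -0.4062


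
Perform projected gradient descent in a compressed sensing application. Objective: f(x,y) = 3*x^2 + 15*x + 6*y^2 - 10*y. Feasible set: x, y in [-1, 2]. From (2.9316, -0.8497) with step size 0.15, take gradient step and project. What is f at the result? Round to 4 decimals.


Step 1: Compute gradient at (2.9316, -0.8497).
grad_x = 2*3*2.9316 + 15 = 32.5896
grad_y = 2*6*-0.8497 - 10 = -20.1964
Step 2: Gradient step.
x_raw = 2.9316 - 0.15*32.5896 = -1.9568
y_raw = -0.8497 - 0.15*-20.1964 = 2.1798
Step 3: Project onto [-1, 2].
x_proj = clip(-1.9568) = -1.0
y_proj = clip(2.1798) = 2.0
Step 4: Evaluate f.
f(-1.0, 2.0) = -8.0


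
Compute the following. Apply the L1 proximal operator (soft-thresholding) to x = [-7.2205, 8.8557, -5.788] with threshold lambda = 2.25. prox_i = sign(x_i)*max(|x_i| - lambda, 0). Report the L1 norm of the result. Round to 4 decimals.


Soft-thresholding with lambda = 2.25:
prox(-7.2205) = sign(-7.2205)*max(|-7.2205| - 2.25, 0) = -4.9705
prox(8.8557) = sign(8.8557)*max(|8.8557| - 2.25, 0) = 6.6057
prox(-5.788) = sign(-5.788)*max(|-5.788| - 2.25, 0) = -3.538
prox(x) = [-4.9705, 6.6057, -3.538]
||prox(x)||_1 = 4.9705 + 6.6057 + 3.538 = 15.1142


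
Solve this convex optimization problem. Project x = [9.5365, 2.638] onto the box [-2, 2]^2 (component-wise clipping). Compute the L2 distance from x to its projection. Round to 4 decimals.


Project each component onto [-2, 2].
clip(9.5365) = 2.0, clip(2.638) = 2.0
Projection = [2.0, 2.0]
Squared diffs: [56.7988, 0.407]
Distance = sqrt(57.2058) = 7.5635


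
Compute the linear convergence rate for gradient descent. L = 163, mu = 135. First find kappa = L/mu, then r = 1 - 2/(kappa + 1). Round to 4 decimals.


Step 1: Compute the condition number.
kappa = L/mu = 163/135 = 1.2074
Step 2: Compute the convergence rate.
r = 1 - 2/(kappa + 1) = 1 - 2*mu/(L + mu) = (L - mu)/(L + mu) = 28/298 = 0.094


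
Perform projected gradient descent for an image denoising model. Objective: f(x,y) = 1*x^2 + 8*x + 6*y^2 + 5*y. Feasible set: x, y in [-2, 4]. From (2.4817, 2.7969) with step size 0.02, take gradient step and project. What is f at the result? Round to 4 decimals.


Step 1: Compute gradient at (2.4817, 2.7969).
grad_x = 2*1*2.4817 + 8 = 12.9634
grad_y = 2*6*2.7969 + 5 = 38.5628
Step 2: Gradient step.
x_raw = 2.4817 - 0.02*12.9634 = 2.2224
y_raw = 2.7969 - 0.02*38.5628 = 2.0256
Step 3: Project onto [-2, 4].
x_proj = clip(2.2224) = 2.2224
y_proj = clip(2.0256) = 2.0256
Step 4: Evaluate f.
f(2.2224, 2.0256) = 57.4663


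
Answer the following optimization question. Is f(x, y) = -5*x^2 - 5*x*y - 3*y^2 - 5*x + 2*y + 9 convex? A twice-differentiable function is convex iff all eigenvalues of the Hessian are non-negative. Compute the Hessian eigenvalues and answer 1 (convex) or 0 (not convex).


The Hessian of f(x,y) = -5*x^2 - 5*x*y - 3*y^2 - 5*x + 2*y + 9 is:
H = [[-10, -5], [-5, -6]]
Trace = -10 - 6 = -16
Determinant = -10*-6 - (-5)^2 = 35
Discriminant = (-16)^2 - 4*35 = 116.0
Eigenvalues: lambda_1 = -13.3852, lambda_2 = -2.6148
The function is not convex.

0


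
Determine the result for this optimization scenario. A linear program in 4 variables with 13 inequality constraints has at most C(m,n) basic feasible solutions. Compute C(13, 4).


Each vertex corresponds to some choice of n active constraints out of m, so the number of vertices is at most C(m, n) = m! / (n!(m-n)!).
m = 13, n = 4
Numerator: 13 * 12 * 11 * 10
Denominator: 4! = 24
C(13, 4) = 715


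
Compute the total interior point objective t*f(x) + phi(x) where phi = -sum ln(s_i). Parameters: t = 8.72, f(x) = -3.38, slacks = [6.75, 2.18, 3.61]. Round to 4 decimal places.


Step 1: Compute log-barrier.
ln values: [1.9095, 0.7793, 1.2837]
phi = -(1.9095 + 0.7793 + 1.2837) = -3.9726
Step 2: Compute augmented objective.
t*f(x) = 8.72*-3.38 = -29.4736
Total = -29.4736 - 3.9726 = -33.4462


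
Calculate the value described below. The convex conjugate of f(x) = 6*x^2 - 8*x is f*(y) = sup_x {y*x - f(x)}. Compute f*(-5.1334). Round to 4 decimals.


f*(y) = sup_x {y*x - a*x^2 - b*x} = sup_x {(y-b)*x - a*x^2}
FOC: (y - b) - 2a*x = 0 => x* = (y - b)/(2a)
x* = (-5.1334 + 8)/(2*6) = 0.2389
f*(-5.1334) = (y-b)^2/(4a) = (-5.1334 + 8)^2/(4*6)
= 8.2174/24 = 0.3424


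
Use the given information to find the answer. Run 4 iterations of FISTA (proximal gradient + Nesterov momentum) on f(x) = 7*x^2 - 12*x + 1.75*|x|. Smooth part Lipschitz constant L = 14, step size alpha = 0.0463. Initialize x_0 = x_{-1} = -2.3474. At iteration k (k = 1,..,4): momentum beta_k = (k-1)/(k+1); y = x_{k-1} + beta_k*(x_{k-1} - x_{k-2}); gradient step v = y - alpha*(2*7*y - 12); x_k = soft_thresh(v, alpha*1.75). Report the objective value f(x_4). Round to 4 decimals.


FISTA on f(x) = 7*x^2 - 12*x + 1.75*|x|
L = 14, alpha = 0.0463
Iteration 1: beta = 0.0, y = -2.3474 + 0.0*(-2.3474 + 2.3474) = -2.3474
  grad(y) = -44.8636, v = y - alpha*grad = -0.2702
  prox(v) = soft_thresh(-0.2702, 0.081) = -0.1892
Iteration 2: beta = 0.3333, y = -0.1892 + 0.3333*(-0.1892 + 2.3474) = 0.5302
  grad(y) = -4.577, v = y - alpha*grad = 0.7421
  prox(v) = soft_thresh(0.7421, 0.081) = 0.6611
Iteration 3: beta = 0.5, y = 0.6611 + 0.5*(0.6611 + 0.1892) = 1.0863
  grad(y) = 3.2075, v = y - alpha*grad = 0.9377
  prox(v) = soft_thresh(0.9377, 0.081) = 0.8567
Iteration 4: beta = 0.6, y = 0.8567 + 0.6*(0.8567 - 0.6611) = 0.9741
  grad(y) = 1.6372, v = y - alpha*grad = 0.8983
  prox(v) = soft_thresh(0.8983, 0.081) = 0.8173
f(x_4) = 7*0.8173^2 - 12*0.8173 + 1.75*|0.8173| = -3.7015


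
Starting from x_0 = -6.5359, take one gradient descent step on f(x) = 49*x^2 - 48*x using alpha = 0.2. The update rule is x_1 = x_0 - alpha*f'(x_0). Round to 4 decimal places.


We compute the gradient at x_0 and apply the update.
f'(x) = 98*x - 48
f'(-6.5359) = 98*-6.5359 - 48 = -688.5182
x_1 = -6.5359 - 0.2*-688.5182 = 131.1677


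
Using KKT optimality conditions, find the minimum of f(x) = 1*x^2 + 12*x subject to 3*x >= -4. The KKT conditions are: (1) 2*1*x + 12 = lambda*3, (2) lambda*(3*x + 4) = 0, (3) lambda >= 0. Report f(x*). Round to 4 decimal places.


Step 1: Try lambda = 0 (constraint inactive).
x_unc = -12/(2*1) = -6.0
Check: 3*-6.0 = -18.0 < -4 -- violated!
Step 2: Constraint must be active: 3*x = -4
x* = -4/3 = -1.3333 (rounded; the exact value -4/3 is used below)
lambda = (2*1*(-4/3) + 12)/3 = 3.1111
Step 3: Compute optimal value.
f(x*) = 1*(-4/3)^2 + 12*(-4/3) = -14.2222


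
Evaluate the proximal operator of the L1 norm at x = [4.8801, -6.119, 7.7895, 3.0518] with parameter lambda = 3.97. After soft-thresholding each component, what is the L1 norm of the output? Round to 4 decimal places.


Soft-thresholding with lambda = 3.97:
prox(4.8801) = sign(4.8801)*max(|4.8801| - 3.97, 0) = 0.9101
prox(-6.119) = sign(-6.119)*max(|-6.119| - 3.97, 0) = -2.149
prox(7.7895) = sign(7.7895)*max(|7.7895| - 3.97, 0) = 3.8195
prox(3.0518) = sign(3.0518)*max(|3.0518| - 3.97, 0) = 0.0
prox(x) = [0.9101, -2.149, 3.8195, 0.0]
||prox(x)||_1 = 0.9101 + 2.149 + 3.8195 + 0.0 = 6.8786


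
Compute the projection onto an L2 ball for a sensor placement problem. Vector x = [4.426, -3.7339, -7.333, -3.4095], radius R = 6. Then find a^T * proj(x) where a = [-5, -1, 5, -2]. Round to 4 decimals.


Step 1: Compute ||x|| (intermediates to 6 decimals).
||x|| = sqrt(4.426^2 + (-3.7339)^2 + (-7.333)^2 + (-3.4095)^2) = 9.946309
Step 2: Project.
Since ||x|| > R, scale = R/||x|| = 6/9.946309 = 0.603239, proj(x) = scale * x
proj(x) = [2.669936, -2.252434, -4.423552, -2.056743]
Step 3: Dot product.
a^T * proj(x) = -5*2.669936 - 1*(-2.252434) + 5*(-4.423552) - 2*(-2.056743) = -29.1015


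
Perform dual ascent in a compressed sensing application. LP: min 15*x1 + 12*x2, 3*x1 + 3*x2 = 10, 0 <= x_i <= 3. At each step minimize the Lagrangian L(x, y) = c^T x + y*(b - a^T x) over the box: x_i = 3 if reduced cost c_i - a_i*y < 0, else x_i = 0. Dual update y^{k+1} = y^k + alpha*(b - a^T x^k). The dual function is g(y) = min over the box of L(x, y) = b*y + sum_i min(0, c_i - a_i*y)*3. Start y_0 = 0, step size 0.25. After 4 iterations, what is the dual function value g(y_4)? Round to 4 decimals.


Dual ascent for LP: min 15*x1 + 12*x2, 3*x1 + 3*x2 = 10, 0 <= x_i <= 3
Step 1: y^k = 0.0, reduced costs: (15.0, 12.0)
  x^k = (0.0, 0.0), subgradient = b - a^T x = 10.0
  y^{k+1} = 0.0 + 0.25*10.0 = 2.5
Step 2: y^k = 2.5, reduced costs: (7.5, 4.5)
  x^k = (0.0, 0.0), subgradient = b - a^T x = 10.0
  y^{k+1} = 2.5 + 0.25*10.0 = 5.0
Step 3: y^k = 5.0, reduced costs: (0.0, -3.0)
  x^k = (0.0, 3.0), subgradient = b - a^T x = 1.0
  y^{k+1} = 5.0 + 0.25*1.0 = 5.25
Step 4: y^k = 5.25, reduced costs: (-0.75, -3.75)
  x^k = (3.0, 3.0), subgradient = b - a^T x = -8.0
  y^{k+1} = 5.25 + 0.25*-8.0 = 3.25
Dual objective at y_4 = 3.25: reduced costs (5.25, 2.25), box minimizer x = (0.0, 0.0)
g(y_4) = b*y + (c1 - a1*y)*x1 + (c2 - a2*y)*x2 = 10*3.25 + 5.25*0.0 + 2.25*0.0 = 32.5 + 0.0 + 0.0 = 32.5


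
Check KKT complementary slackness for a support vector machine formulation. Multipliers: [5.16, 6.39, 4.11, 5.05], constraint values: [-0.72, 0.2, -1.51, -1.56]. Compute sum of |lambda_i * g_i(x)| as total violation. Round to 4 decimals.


KKT complementary slackness check:
lambda_1 * g_1 = 5.16 * -0.72 = -3.7152
lambda_2 * g_2 = 6.39 * 0.2 = 1.278
lambda_3 * g_3 = 4.11 * -1.51 = -6.2061
lambda_4 * g_4 = 5.05 * -1.56 = -7.878
Total violation = 3.7152 + 1.278 + 6.2061 + 7.878 = 19.0773


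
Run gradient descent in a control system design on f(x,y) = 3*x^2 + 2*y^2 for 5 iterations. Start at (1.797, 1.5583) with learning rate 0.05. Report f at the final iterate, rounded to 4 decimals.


Gradient descent on f(x,y) = 3*x^2 + 2*y^2.
Starting point: (1.797, 1.5583), alpha = 0.05
Step 1: grad_x = 2*3*1.797 = 10.782, grad_y = 2*2*1.5583 = 6.2332
  x_1 = 1.797 - 0.05*10.782 = 1.2579
  y_1 = 1.5583 - 0.05*6.2332 = 1.2466
Step 2: grad_x = 2*3*1.2579 = 7.5474, grad_y = 2*2*1.2466 = 4.9866
  x_2 = 1.2579 - 0.05*7.5474 = 0.8805
  y_2 = 1.2466 - 0.05*4.9866 = 0.9973
Step 3: grad_x = 2*3*0.8805 = 5.2832, grad_y = 2*2*0.9973 = 3.9892
  x_3 = 0.8805 - 0.05*5.2832 = 0.6164
  y_3 = 0.9973 - 0.05*3.9892 = 0.7978
Step 4: grad_x = 2*3*0.6164 = 3.6982, grad_y = 2*2*0.7978 = 3.1914
  x_4 = 0.6164 - 0.05*3.6982 = 0.4315
  y_4 = 0.7978 - 0.05*3.1914 = 0.6383
Step 5: grad_x = 2*3*0.4315 = 2.5888, grad_y = 2*2*0.6383 = 2.5531
  x_5 = 0.4315 - 0.05*2.5888 = 0.302
  y_5 = 0.6383 - 0.05*2.5531 = 0.5106
f(0.302, 0.5106) = 3*0.302^2 + 2*0.5106^2 = 0.7951


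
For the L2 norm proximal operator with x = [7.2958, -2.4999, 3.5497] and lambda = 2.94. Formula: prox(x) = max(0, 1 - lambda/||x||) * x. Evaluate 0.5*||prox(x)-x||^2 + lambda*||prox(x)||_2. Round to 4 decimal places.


Step 1: Compute ||x||.
||x|| = 8.4899
Step 2: Compute scaling factor.
scale = max(0, 1 - 2.94/8.4899) = 0.6537
Step 3: prox(x) = [4.7693, -1.6342, 2.3205]
||prox(x)|| = 5.5499
Step 4: Proximal objective.
0.5*||prox-x||^2 = 4.3218
lambda*||prox|| = 16.3167
Total = 20.6385


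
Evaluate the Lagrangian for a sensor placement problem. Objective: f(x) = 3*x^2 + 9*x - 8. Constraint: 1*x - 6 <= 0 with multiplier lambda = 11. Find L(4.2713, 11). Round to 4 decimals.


Step 1: Evaluate f(x).
f(4.2713) = 3*4.2713^2 + 9*4.2713 - 8 = 85.1737
Step 2: Evaluate g(x).
g(4.2713) = 1*4.2713 - 6 = -1.7287
Step 3: Compute Lagrangian.
L = 85.1737 + 11*-1.7287 = 66.158


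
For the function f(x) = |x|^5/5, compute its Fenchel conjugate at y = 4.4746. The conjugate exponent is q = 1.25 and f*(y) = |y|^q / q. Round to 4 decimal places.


The conjugate exponent q satisfies 1/p + 1/q = 1.
p = 5, so q = 5/(5 - 1) = 1.25
|y|^q = 4.4746^1.25 = 6.5079
f*(4.4746) = 6.5079 / 1.25 = 5.2063


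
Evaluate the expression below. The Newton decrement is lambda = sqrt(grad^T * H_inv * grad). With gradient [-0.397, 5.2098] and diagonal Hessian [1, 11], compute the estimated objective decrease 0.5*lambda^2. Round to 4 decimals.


Step 1: H is diagonal, so H^(-1) * g = [-0.397, 0.4736].
Step 2: g^T H^(-1) g = sum_i g_i^2 / H_ii
  = (-0.397)^2/1 + (5.2098)^2/11
  = 0.1576 + 2.4675 = 2.6251
Step 3: Objective decrease = 0.5 * g^T H^(-1) g = 1.3125


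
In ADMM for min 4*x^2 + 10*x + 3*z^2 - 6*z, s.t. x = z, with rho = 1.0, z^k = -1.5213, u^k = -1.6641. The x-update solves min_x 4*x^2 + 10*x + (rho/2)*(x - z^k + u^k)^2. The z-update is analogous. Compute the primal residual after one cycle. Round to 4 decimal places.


ADMM iteration with rho = 1.0, z^k = -1.5213, u^k = -1.6641
Step 1: x-update.
Minimize 4*x^2 + 10*x + (1.0/2)*(x + 1.5213 - 1.6641)^2
FOC: (2*4 + 1.0)*x = -10 + 1.0*(-1.5213 + 1.6641)
x^{k+1} = -1.0952
Step 2: z-update.
Minimize 3*z^2 - 6*z + (1.0/2)*(-1.0952 - z - 1.6641)^2
FOC: (2*3 + 1.0)*z = 6 + 1.0*(-1.0952 - 1.6641)
z^{k+1} = 0.463
Step 3: u-update.
u^{k+1} = -1.6641 - 1.0952 - 0.463 = -3.2223
Step 4: Primal residual = |-1.0952 - 0.463| = 1.5582


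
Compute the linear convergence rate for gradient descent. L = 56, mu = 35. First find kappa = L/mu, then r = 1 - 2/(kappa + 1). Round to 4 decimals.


Step 1: Compute the condition number.
kappa = L/mu = 56/35 = 1.6
Step 2: Compute the convergence rate.
r = 1 - 2/(kappa + 1) = 1 - 2*mu/(L + mu) = (L - mu)/(L + mu) = 21/91 = 0.2308


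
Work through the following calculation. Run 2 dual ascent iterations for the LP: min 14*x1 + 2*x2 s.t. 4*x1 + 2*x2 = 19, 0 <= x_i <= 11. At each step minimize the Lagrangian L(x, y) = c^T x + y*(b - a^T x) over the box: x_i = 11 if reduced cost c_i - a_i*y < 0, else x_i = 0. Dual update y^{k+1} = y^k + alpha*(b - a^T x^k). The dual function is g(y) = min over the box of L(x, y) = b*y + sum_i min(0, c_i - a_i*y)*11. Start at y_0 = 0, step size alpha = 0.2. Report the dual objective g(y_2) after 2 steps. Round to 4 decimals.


Dual ascent for LP: min 14*x1 + 2*x2, 4*x1 + 2*x2 = 19, 0 <= x_i <= 11
Step 1: y^k = 0.0, reduced costs: (14.0, 2.0)
  x^k = (0.0, 0.0), subgradient = b - a^T x = 19.0
  y^{k+1} = 0.0 + 0.2*19.0 = 3.8
Step 2: y^k = 3.8, reduced costs: (-1.2, -5.6)
  x^k = (11.0, 11.0), subgradient = b - a^T x = -47.0
  y^{k+1} = 3.8 + 0.2*-47.0 = -5.6
Dual objective at y_2 = -5.6: reduced costs (36.4, 13.2), box minimizer x = (0.0, 0.0)
g(y_2) = b*y + (c1 - a1*y)*x1 + (c2 - a2*y)*x2 = 19*(-5.6) + 36.4*0.0 + 13.2*0.0 = -106.4 + 0.0 + 0.0 = -106.4


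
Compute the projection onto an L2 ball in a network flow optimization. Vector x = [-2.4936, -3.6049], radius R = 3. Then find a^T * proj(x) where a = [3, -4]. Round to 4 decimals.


Step 1: Compute ||x|| (intermediates to 6 decimals).
||x|| = sqrt((-2.4936)^2 + (-3.6049)^2) = 4.383303
Step 2: Project.
Since ||x|| > R, scale = R/||x|| = 3/4.383303 = 0.684415, proj(x) = scale * x
proj(x) = [-1.706657, -2.467248]
Step 3: Dot product.
a^T * proj(x) = 3*(-1.706657) - 4*(-2.467248) = 4.749


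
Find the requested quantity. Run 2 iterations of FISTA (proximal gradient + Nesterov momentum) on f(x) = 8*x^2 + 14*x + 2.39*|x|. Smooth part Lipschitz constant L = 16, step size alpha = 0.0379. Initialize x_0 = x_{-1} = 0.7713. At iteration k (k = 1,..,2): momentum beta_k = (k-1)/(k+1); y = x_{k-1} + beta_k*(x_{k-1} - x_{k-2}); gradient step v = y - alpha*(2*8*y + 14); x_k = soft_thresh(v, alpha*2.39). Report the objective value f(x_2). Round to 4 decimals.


FISTA on f(x) = 8*x^2 + 14*x + 2.39*|x|
L = 16, alpha = 0.0379
Iteration 1: beta = 0.0, y = 0.7713 + 0.0*(0.7713 - 0.7713) = 0.7713
  grad(y) = 26.3408, v = y - alpha*grad = -0.227
  prox(v) = soft_thresh(-0.227, 0.0906) = -0.1364
Iteration 2: beta = 0.3333, y = -0.1364 + 0.3333*(-0.1364 - 0.7713) = -0.439
  grad(y) = 6.9758, v = y - alpha*grad = -0.7034
  prox(v) = soft_thresh(-0.7034, 0.0906) = -0.6128
f(x_2) = 8*(-0.6128)^2 + 14*(-0.6128) + 2.39*|-0.6128| = -4.1104


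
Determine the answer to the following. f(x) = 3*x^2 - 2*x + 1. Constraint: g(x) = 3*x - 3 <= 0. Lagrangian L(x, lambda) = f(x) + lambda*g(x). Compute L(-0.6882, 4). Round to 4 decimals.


Step 1: Evaluate f(x).
f(-0.6882) = 3*(-0.6882)^2 - 2*(-0.6882) + 1 = 3.7973
Step 2: Evaluate g(x).
g(-0.6882) = 3*-0.6882 - 3 = -5.0646
Step 3: Compute Lagrangian.
L = 3.7973 + 4*-5.0646 = -16.4611


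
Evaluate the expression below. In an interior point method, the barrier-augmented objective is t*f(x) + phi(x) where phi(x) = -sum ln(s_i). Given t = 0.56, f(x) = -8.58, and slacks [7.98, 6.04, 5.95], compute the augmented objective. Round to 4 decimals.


Step 1: Compute log-barrier.
ln values: [2.0769, 1.7984, 1.7834]
phi = -(2.0769 + 1.7984 + 1.7834) = -5.6587
Step 2: Compute augmented objective.
t*f(x) = 0.56*-8.58 = -4.8048
Total = -4.8048 - 5.6587 = -10.4635


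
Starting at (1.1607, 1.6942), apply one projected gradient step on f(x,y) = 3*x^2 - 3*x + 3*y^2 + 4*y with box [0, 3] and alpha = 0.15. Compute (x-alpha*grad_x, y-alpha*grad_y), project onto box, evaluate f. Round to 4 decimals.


Step 1: Compute gradient at (1.1607, 1.6942).
grad_x = 2*3*1.1607 - 3 = 3.9642
grad_y = 2*3*1.6942 + 4 = 14.1652
Step 2: Gradient step.
x_raw = 1.1607 - 0.15*3.9642 = 0.5661
y_raw = 1.6942 - 0.15*14.1652 = -0.4306
Step 3: Project onto [0, 3].
x_proj = clip(0.5661) = 0.5661
y_proj = clip(-0.4306) = 0.0
Step 4: Evaluate f.
f(0.5661, 0.0) = -0.7369


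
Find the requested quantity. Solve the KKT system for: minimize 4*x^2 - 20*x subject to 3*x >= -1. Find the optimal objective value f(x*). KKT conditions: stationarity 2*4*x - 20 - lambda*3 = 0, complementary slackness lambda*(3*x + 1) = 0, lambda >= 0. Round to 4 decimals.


Step 1: Try lambda = 0 (constraint inactive).
Stationarity: 2*4*x - 20 = 0
x* = 20/(2*4) = 2.5
Check constraint: 3*2.5 = 7.5 >= -1 -- satisfied.
Step 2: Compute optimal value.
f(x*) = 4*2.5^2 - 20*2.5 = -25.0


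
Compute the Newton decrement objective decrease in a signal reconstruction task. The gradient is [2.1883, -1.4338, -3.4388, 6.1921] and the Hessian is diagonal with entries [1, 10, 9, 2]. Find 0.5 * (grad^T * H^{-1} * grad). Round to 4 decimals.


Step 1: H is diagonal, so H^(-1) * g = [2.1883, -0.1434, -0.3821, 3.0961].
Step 2: g^T H^(-1) g = sum_i g_i^2 / H_ii
  = (2.1883)^2/1 + (-1.4338)^2/10 + (-3.4388)^2/9 + (6.1921)^2/2
  = 4.7887 + 0.2056 + 1.3139 + 19.1711 = 25.4792
Step 3: Objective decrease = 0.5 * g^T H^(-1) g = 12.7396


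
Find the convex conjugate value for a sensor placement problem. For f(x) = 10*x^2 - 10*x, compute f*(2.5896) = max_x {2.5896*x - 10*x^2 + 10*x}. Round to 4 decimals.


f*(y) = sup_x {y*x - a*x^2 - b*x} = sup_x {(y-b)*x - a*x^2}
FOC: (y - b) - 2a*x = 0 => x* = (y - b)/(2a)
x* = (2.5896 + 10)/(2*10) = 0.6295
f*(2.5896) = (y-b)^2/(4a) = (2.5896 + 10)^2/(4*10)
= 158.498/40 = 3.9625


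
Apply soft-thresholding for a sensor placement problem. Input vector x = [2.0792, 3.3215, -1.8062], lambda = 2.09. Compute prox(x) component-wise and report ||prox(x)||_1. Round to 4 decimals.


Soft-thresholding with lambda = 2.09:
prox(2.0792) = sign(2.0792)*max(|2.0792| - 2.09, 0) = 0.0
prox(3.3215) = sign(3.3215)*max(|3.3215| - 2.09, 0) = 1.2315
prox(-1.8062) = sign(-1.8062)*max(|-1.8062| - 2.09, 0) = 0.0
prox(x) = [0.0, 1.2315, 0.0]
||prox(x)||_1 = 0.0 + 1.2315 + 0.0 = 1.2315


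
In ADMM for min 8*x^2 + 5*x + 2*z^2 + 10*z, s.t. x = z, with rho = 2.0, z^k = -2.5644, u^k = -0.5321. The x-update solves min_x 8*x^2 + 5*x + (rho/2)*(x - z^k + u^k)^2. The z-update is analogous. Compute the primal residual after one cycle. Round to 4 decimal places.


ADMM iteration with rho = 2.0, z^k = -2.5644, u^k = -0.5321
Step 1: x-update.
Minimize 8*x^2 + 5*x + (2.0/2)*(x + 2.5644 - 0.5321)^2
FOC: (2*8 + 2.0)*x = -5 + 2.0*(-2.5644 + 0.5321)
x^{k+1} = -0.5036
Step 2: z-update.
Minimize 2*z^2 + 10*z + (2.0/2)*(-0.5036 - z - 0.5321)^2
FOC: (2*2 + 2.0)*z = -10 + 2.0*(-0.5036 - 0.5321)
z^{k+1} = -2.0119
Step 3: u-update.
u^{k+1} = -0.5321 - 0.5036 + 2.0119 = 0.9762
Step 4: Primal residual = |-0.5036 + 2.0119| = 1.5083


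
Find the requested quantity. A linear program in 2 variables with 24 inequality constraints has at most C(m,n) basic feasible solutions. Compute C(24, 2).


Each vertex corresponds to some choice of n active constraints out of m, so the number of vertices is at most C(m, n) = m! / (n!(m-n)!).
m = 24, n = 2
Numerator: 24 * 23
Denominator: 2! = 2
C(24, 2) = 276


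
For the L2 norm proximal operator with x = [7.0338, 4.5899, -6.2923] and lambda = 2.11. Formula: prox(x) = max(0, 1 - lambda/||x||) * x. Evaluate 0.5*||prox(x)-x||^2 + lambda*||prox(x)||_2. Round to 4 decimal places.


Step 1: Compute ||x||.
||x|| = 10.4945
Step 2: Compute scaling factor.
scale = max(0, 1 - 2.11/10.4945) = 0.7989
Step 3: prox(x) = [5.6196, 3.6671, -5.0272]
||prox(x)|| = 8.3845
Step 4: Proximal objective.
0.5*||prox-x||^2 = 2.2261
lambda*||prox|| = 17.6913
Total = 19.9173


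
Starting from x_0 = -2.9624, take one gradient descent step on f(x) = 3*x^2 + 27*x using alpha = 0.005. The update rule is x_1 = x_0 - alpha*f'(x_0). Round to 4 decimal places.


We compute the gradient at x_0 and apply the update.
f'(x) = 6*x + 27
f'(-2.9624) = 6*-2.9624 + 27 = 9.2256
x_1 = -2.9624 - 0.005*9.2256 = -3.0085


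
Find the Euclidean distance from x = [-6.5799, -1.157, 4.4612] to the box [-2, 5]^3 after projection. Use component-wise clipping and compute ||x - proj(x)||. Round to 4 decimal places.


Project each component onto [-2, 5].
clip(-6.5799) = -2.0, clip(-1.157) = -1.157, clip(4.4612) = 4.4612
Projection = [-2.0, -1.157, 4.4612]
Squared diffs: [20.9755, 0.0, 0.0]
Distance = sqrt(20.9755) = 4.5799


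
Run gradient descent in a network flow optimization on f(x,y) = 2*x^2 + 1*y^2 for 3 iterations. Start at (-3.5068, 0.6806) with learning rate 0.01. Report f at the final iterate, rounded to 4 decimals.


Gradient descent on f(x,y) = 2*x^2 + 1*y^2.
Starting point: (-3.5068, 0.6806), alpha = 0.01
Step 1: grad_x = 2*2*-3.5068 = -14.0272, grad_y = 2*1*0.6806 = 1.3612
  x_1 = -3.5068 - 0.01*-14.0272 = -3.3665
  y_1 = 0.6806 - 0.01*1.3612 = 0.667
Step 2: grad_x = 2*2*-3.3665 = -13.4661, grad_y = 2*1*0.667 = 1.334
  x_2 = -3.3665 - 0.01*-13.4661 = -3.2319
  y_2 = 0.667 - 0.01*1.334 = 0.6536
Step 3: grad_x = 2*2*-3.2319 = -12.9275, grad_y = 2*1*0.6536 = 1.3073
  x_3 = -3.2319 - 0.01*-12.9275 = -3.1026
  y_3 = 0.6536 - 0.01*1.3073 = 0.6406
f(-3.1026, 0.6406) = 2*(-3.1026)^2 + 1*0.6406^2 = 19.6625


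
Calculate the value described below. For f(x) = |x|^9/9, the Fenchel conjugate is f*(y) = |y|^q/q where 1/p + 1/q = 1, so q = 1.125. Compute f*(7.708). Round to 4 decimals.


The conjugate exponent q satisfies 1/p + 1/q = 1.
p = 9, so q = 9/(9 - 1) = 1.125
|y|^q = 7.708^1.125 = 9.9497
f*(7.708) = 9.9497 / 1.125 = 8.8442


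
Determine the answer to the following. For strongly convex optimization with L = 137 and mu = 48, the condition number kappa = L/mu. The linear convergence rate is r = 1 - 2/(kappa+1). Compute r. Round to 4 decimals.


Step 1: Compute the condition number.
kappa = L/mu = 137/48 = 2.8542
Step 2: Compute the convergence rate.
r = 1 - 2/(kappa + 1) = 1 - 2*mu/(L + mu) = (L - mu)/(L + mu) = 89/185 = 0.4811


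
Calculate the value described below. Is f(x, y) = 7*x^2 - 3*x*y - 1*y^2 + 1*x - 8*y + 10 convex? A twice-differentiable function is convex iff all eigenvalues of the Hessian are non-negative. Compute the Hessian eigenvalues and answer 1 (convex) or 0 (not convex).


The Hessian of f(x,y) = 7*x^2 - 3*x*y - 1*y^2 + 1*x - 8*y + 10 is:
H = [[14, -3], [-3, -2]]
Trace = 14 - 2 = 12
Determinant = 14*-2 - (-3)^2 = -37
Discriminant = (12)^2 - 4*-37 = 292.0
Eigenvalues: lambda_1 = -2.544, lambda_2 = 14.544
The function is not convex.

0


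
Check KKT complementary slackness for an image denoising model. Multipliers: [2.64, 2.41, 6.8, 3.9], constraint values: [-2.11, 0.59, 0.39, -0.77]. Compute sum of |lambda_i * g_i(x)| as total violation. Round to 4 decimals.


KKT complementary slackness check:
lambda_1 * g_1 = 2.64 * -2.11 = -5.5704
lambda_2 * g_2 = 2.41 * 0.59 = 1.4219
lambda_3 * g_3 = 6.8 * 0.39 = 2.652
lambda_4 * g_4 = 3.9 * -0.77 = -3.003
Total violation = 5.5704 + 1.4219 + 2.652 + 3.003 = 12.6473


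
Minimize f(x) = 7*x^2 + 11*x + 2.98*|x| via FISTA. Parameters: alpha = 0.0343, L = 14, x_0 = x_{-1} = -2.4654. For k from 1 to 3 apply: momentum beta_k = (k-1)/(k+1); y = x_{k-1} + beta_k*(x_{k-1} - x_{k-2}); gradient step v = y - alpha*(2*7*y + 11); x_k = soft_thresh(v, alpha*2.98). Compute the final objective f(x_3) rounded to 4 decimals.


FISTA on f(x) = 7*x^2 + 11*x + 2.98*|x|
L = 14, alpha = 0.0343
Iteration 1: beta = 0.0, y = -2.4654 + 0.0*(-2.4654 + 2.4654) = -2.4654
  grad(y) = -23.5156, v = y - alpha*grad = -1.6588
  prox(v) = soft_thresh(-1.6588, 0.1022) = -1.5566
Iteration 2: beta = 0.3333, y = -1.5566 + 0.3333*(-1.5566 + 2.4654) = -1.2537
  grad(y) = -6.5514, v = y - alpha*grad = -1.029
  prox(v) = soft_thresh(-1.029, 0.1022) = -0.9267
Iteration 3: beta = 0.5, y = -0.9267 + 0.5*(-0.9267 + 1.5566) = -0.6118
  grad(y) = 2.4346, v = y - alpha*grad = -0.6953
  prox(v) = soft_thresh(-0.6953, 0.1022) = -0.5931
f(x_3) = 7*(-0.5931)^2 + 11*(-0.5931) + 2.98*|-0.5931| = -2.2943


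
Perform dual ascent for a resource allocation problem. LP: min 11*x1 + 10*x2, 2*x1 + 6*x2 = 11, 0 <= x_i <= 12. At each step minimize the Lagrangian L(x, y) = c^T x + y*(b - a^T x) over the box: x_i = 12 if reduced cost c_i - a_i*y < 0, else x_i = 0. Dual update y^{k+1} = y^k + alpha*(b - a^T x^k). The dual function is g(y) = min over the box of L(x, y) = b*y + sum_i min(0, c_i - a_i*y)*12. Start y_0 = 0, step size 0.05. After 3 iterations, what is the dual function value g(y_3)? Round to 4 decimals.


Dual ascent for LP: min 11*x1 + 10*x2, 2*x1 + 6*x2 = 11, 0 <= x_i <= 12
Step 1: y^k = 0.0, reduced costs: (11.0, 10.0)
  x^k = (0.0, 0.0), subgradient = b - a^T x = 11.0
  y^{k+1} = 0.0 + 0.05*11.0 = 0.55
Step 2: y^k = 0.55, reduced costs: (9.9, 6.7)
  x^k = (0.0, 0.0), subgradient = b - a^T x = 11.0
  y^{k+1} = 0.55 + 0.05*11.0 = 1.1
Step 3: y^k = 1.1, reduced costs: (8.8, 3.4)
  x^k = (0.0, 0.0), subgradient = b - a^T x = 11.0
  y^{k+1} = 1.1 + 0.05*11.0 = 1.65
Dual objective at y_3 = 1.65: reduced costs (7.7, 0.1), box minimizer x = (0.0, 0.0)
g(y_3) = b*y + (c1 - a1*y)*x1 + (c2 - a2*y)*x2 = 11*1.65 + 7.7*0.0 + 0.1*0.0 = 18.15 + 0.0 + 0.0 = 18.15


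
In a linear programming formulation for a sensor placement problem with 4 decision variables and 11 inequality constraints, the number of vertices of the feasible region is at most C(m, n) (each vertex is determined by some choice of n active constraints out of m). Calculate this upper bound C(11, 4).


Each vertex corresponds to some choice of n active constraints out of m, so the number of vertices is at most C(m, n) = m! / (n!(m-n)!).
m = 11, n = 4
Numerator: 11 * 10 * 9 * 8
Denominator: 4! = 24
C(11, 4) = 330


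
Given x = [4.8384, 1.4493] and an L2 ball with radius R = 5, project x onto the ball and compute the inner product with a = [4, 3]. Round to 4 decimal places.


Step 1: Compute ||x|| (intermediates to 6 decimals).
||x|| = sqrt(4.8384^2 + 1.4493^2) = 5.0508
Step 2: Project.
Since ||x|| > R, scale = R/||x|| = 5/5.0508 = 0.989942, proj(x) = scale * x
proj(x) = [4.789735, 1.434723]
Step 3: Dot product.
a^T * proj(x) = 4*4.789735 + 3*1.434723 = 23.4631


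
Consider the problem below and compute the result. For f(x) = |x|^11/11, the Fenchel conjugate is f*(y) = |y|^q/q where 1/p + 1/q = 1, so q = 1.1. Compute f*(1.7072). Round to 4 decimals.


The conjugate exponent q satisfies 1/p + 1/q = 1.
p = 11, so q = 11/(11 - 1) = 1.1
|y|^q = 1.7072^1.1 = 1.801
f*(1.7072) = 1.801 / 1.1 = 1.6373


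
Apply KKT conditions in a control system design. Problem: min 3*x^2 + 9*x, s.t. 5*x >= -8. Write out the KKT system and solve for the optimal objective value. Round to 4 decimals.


Step 1: Try lambda = 0 (constraint inactive).
Stationarity: 2*3*x + 9 = 0
x* = -9/(2*3) = -1.5
Check constraint: 5*-1.5 = -7.5 >= -8 -- satisfied.
Step 2: Compute optimal value.
f(x*) = 3*(-1.5)^2 + 9*(-1.5) = -6.75


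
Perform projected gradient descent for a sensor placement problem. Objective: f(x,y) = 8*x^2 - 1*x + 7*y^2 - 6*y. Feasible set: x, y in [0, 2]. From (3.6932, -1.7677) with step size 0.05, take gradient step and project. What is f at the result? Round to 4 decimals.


Step 1: Compute gradient at (3.6932, -1.7677).
grad_x = 2*8*3.6932 - 1 = 58.0912
grad_y = 2*7*-1.7677 - 6 = -30.7478
Step 2: Gradient step.
x_raw = 3.6932 - 0.05*58.0912 = 0.7886
y_raw = -1.7677 - 0.05*-30.7478 = -0.2303
Step 3: Project onto [0, 2].
x_proj = clip(0.7886) = 0.7886
y_proj = clip(-0.2303) = 0.0
Step 4: Evaluate f.
f(0.7886, 0.0) = 4.187


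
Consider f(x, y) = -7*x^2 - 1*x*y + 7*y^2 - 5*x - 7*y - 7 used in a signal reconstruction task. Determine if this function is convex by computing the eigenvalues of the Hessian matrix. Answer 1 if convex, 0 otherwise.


The Hessian of f(x,y) = -7*x^2 - 1*x*y + 7*y^2 - 5*x - 7*y - 7 is:
H = [[-14, -1], [-1, 14]]
Trace = -14 + 14 = 0
Determinant = -14*14 - (-1)^2 = -197
Discriminant = (0)^2 - 4*-197 = 788.0
Eigenvalues: lambda_1 = -14.0357, lambda_2 = 14.0357
The function is not convex.

0


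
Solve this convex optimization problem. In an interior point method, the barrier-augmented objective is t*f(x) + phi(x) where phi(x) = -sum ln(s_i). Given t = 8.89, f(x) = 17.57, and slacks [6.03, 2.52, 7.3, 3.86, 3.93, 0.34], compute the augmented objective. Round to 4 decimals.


Step 1: Compute log-barrier.
ln values: [1.7967, 0.9243, 1.9879, 1.3507, 1.3686, -1.0788]
phi = -(1.7967 + 0.9243 + 1.9879 + 1.3507 + 1.3686 - 1.0788) = -6.3494
Step 2: Compute augmented objective.
t*f(x) = 8.89*17.57 = 156.1973
Total = 156.1973 - 6.3494 = 149.8479


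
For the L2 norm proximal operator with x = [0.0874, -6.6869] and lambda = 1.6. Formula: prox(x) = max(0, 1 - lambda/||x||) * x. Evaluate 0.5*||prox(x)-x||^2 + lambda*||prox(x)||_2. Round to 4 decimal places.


Step 1: Compute ||x||.
||x|| = 6.6875
Step 2: Compute scaling factor.
scale = max(0, 1 - 1.6/6.6875) = 0.7607
Step 3: prox(x) = [0.0665, -5.087]
||prox(x)|| = 5.0875
Step 4: Proximal objective.
0.5*||prox-x||^2 = 1.28
lambda*||prox|| = 8.14
Total = 9.42


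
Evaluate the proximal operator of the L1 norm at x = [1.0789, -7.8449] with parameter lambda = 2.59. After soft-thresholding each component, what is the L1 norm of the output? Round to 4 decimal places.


Soft-thresholding with lambda = 2.59:
prox(1.0789) = sign(1.0789)*max(|1.0789| - 2.59, 0) = 0.0
prox(-7.8449) = sign(-7.8449)*max(|-7.8449| - 2.59, 0) = -5.2549
prox(x) = [0.0, -5.2549]
||prox(x)||_1 = 0.0 + 5.2549 = 5.2549


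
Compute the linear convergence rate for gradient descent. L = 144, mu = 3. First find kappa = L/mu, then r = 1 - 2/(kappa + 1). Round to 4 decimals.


Step 1: Compute the condition number.
kappa = L/mu = 144/3 = 48.0
Step 2: Compute the convergence rate.
r = 1 - 2/(kappa + 1) = 1 - 2*mu/(L + mu) = (L - mu)/(L + mu) = 141/147 = 0.9592


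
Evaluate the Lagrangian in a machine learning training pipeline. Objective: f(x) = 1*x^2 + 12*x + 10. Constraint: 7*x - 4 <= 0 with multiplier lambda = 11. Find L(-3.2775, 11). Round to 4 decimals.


Step 1: Evaluate f(x).
f(-3.2775) = 1*(-3.2775)^2 + 12*(-3.2775) + 10 = -18.588
Step 2: Evaluate g(x).
g(-3.2775) = 7*-3.2775 - 4 = -26.9425
Step 3: Compute Lagrangian.
L = -18.588 + 11*-26.9425 = -314.9555


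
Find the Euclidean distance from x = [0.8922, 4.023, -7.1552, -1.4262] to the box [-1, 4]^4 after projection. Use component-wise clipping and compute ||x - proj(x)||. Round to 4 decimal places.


Project each component onto [-1, 4].
clip(0.8922) = 0.8922, clip(4.023) = 4.0, clip(-7.1552) = -1.0, clip(-1.4262) = -1.0
Projection = [0.8922, 4.0, -1.0, -1.0]
Squared diffs: [0.0, 0.0005, 37.8865, 0.1816]
Distance = sqrt(38.0686) = 6.17


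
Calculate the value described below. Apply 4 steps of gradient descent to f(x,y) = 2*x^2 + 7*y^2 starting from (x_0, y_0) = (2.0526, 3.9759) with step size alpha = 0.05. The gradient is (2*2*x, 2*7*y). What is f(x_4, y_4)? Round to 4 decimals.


Gradient descent on f(x,y) = 2*x^2 + 7*y^2.
Starting point: (2.0526, 3.9759), alpha = 0.05
Step 1: grad_x = 2*2*2.0526 = 8.2104, grad_y = 2*7*3.9759 = 55.6626
  x_1 = 2.0526 - 0.05*8.2104 = 1.6421
  y_1 = 3.9759 - 0.05*55.6626 = 1.1928
Step 2: grad_x = 2*2*1.6421 = 6.5683, grad_y = 2*7*1.1928 = 16.6988
  x_2 = 1.6421 - 0.05*6.5683 = 1.3137
  y_2 = 1.1928 - 0.05*16.6988 = 0.3578
Step 3: grad_x = 2*2*1.3137 = 5.2547, grad_y = 2*7*0.3578 = 5.0096
  x_3 = 1.3137 - 0.05*5.2547 = 1.0509
  y_3 = 0.3578 - 0.05*5.0096 = 0.1073
Step 4: grad_x = 2*2*1.0509 = 4.2037, grad_y = 2*7*0.1073 = 1.5029
  x_4 = 1.0509 - 0.05*4.2037 = 0.8407
  y_4 = 0.1073 - 0.05*1.5029 = 0.0322
f(0.8407, 0.0322) = 2*0.8407^2 + 7*0.0322^2 = 1.421


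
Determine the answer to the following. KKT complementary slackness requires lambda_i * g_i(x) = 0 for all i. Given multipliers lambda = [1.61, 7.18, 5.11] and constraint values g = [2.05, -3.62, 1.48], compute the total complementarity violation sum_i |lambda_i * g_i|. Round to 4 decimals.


KKT complementary slackness check:
lambda_1 * g_1 = 1.61 * 2.05 = 3.3005
lambda_2 * g_2 = 7.18 * -3.62 = -25.9916
lambda_3 * g_3 = 5.11 * 1.48 = 7.5628
Total violation = 3.3005 + 25.9916 + 7.5628 = 36.8549


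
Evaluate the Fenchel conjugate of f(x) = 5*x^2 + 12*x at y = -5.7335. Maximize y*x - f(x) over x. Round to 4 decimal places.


f*(y) = sup_x {y*x - a*x^2 - b*x} = sup_x {(y-b)*x - a*x^2}
FOC: (y - b) - 2a*x = 0 => x* = (y - b)/(2a)
x* = (-5.7335 - 12)/(2*5) = -1.7734
f*(-5.7335) = (y-b)^2/(4a) = (-5.7335 - 12)^2/(4*5)
= 314.477/20 = 15.7239


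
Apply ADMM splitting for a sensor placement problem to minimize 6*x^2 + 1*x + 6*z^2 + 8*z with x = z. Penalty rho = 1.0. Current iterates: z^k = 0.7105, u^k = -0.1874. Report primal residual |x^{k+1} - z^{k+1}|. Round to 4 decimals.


ADMM iteration with rho = 1.0, z^k = 0.7105, u^k = -0.1874
Step 1: x-update.
Minimize 6*x^2 + 1*x + (1.0/2)*(x - 0.7105 - 0.1874)^2
FOC: (2*6 + 1.0)*x = -1 + 1.0*(0.7105 + 0.1874)
x^{k+1} = -0.0079
Step 2: z-update.
Minimize 6*z^2 + 8*z + (1.0/2)*(-0.0079 - z - 0.1874)^2
FOC: (2*6 + 1.0)*z = -8 + 1.0*(-0.0079 - 0.1874)
z^{k+1} = -0.6304
Step 3: u-update.
u^{k+1} = -0.1874 - 0.0079 + 0.6304 = 0.4352
Step 4: Primal residual = |-0.0079 + 0.6304| = 0.6226


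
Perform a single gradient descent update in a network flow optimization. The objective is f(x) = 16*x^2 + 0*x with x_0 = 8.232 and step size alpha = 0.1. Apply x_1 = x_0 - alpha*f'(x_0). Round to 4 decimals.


We compute the gradient at x_0 and apply the update.
f'(x) = 32*x + 0
f'(8.232) = 32*8.232 + 0 = 263.424
x_1 = 8.232 - 0.1*263.424 = -18.1104
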